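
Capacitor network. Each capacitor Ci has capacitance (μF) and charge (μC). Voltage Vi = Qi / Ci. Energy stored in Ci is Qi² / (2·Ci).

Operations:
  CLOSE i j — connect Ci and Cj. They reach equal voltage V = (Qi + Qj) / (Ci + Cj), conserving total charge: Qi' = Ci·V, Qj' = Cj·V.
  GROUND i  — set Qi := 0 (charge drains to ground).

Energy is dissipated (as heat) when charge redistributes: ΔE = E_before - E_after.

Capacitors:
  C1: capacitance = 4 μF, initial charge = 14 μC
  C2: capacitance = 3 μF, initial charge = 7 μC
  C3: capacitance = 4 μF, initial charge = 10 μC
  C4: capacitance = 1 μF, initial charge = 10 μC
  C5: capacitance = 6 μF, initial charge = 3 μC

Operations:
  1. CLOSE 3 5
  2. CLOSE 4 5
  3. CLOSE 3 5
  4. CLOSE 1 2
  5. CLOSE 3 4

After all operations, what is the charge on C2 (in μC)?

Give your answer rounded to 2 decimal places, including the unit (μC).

Initial: C1(4μF, Q=14μC, V=3.50V), C2(3μF, Q=7μC, V=2.33V), C3(4μF, Q=10μC, V=2.50V), C4(1μF, Q=10μC, V=10.00V), C5(6μF, Q=3μC, V=0.50V)
Op 1: CLOSE 3-5: Q_total=13.00, C_total=10.00, V=1.30; Q3=5.20, Q5=7.80; dissipated=4.800
Op 2: CLOSE 4-5: Q_total=17.80, C_total=7.00, V=2.54; Q4=2.54, Q5=15.26; dissipated=32.439
Op 3: CLOSE 3-5: Q_total=20.46, C_total=10.00, V=2.05; Q3=8.18, Q5=12.27; dissipated=1.854
Op 4: CLOSE 1-2: Q_total=21.00, C_total=7.00, V=3.00; Q1=12.00, Q2=9.00; dissipated=1.167
Op 5: CLOSE 3-4: Q_total=10.73, C_total=5.00, V=2.15; Q3=8.58, Q4=2.15; dissipated=0.099
Final charges: Q1=12.00, Q2=9.00, Q3=8.58, Q4=2.15, Q5=12.27

Answer: 9.00 μC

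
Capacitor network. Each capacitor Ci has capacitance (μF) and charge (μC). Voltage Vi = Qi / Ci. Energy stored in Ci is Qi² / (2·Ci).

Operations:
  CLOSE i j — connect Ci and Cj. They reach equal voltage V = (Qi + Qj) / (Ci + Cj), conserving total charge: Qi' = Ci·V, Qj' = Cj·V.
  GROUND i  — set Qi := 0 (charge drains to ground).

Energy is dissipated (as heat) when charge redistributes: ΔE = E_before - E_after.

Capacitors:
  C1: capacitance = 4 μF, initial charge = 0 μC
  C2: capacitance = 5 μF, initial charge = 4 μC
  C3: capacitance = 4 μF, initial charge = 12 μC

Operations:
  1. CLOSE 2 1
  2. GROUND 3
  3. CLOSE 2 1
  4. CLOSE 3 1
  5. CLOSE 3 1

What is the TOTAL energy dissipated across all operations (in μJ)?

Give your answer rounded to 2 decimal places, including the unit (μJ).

Answer: 18.91 μJ

Derivation:
Initial: C1(4μF, Q=0μC, V=0.00V), C2(5μF, Q=4μC, V=0.80V), C3(4μF, Q=12μC, V=3.00V)
Op 1: CLOSE 2-1: Q_total=4.00, C_total=9.00, V=0.44; Q2=2.22, Q1=1.78; dissipated=0.711
Op 2: GROUND 3: Q3=0; energy lost=18.000
Op 3: CLOSE 2-1: Q_total=4.00, C_total=9.00, V=0.44; Q2=2.22, Q1=1.78; dissipated=0.000
Op 4: CLOSE 3-1: Q_total=1.78, C_total=8.00, V=0.22; Q3=0.89, Q1=0.89; dissipated=0.198
Op 5: CLOSE 3-1: Q_total=1.78, C_total=8.00, V=0.22; Q3=0.89, Q1=0.89; dissipated=0.000
Total dissipated: 18.909 μJ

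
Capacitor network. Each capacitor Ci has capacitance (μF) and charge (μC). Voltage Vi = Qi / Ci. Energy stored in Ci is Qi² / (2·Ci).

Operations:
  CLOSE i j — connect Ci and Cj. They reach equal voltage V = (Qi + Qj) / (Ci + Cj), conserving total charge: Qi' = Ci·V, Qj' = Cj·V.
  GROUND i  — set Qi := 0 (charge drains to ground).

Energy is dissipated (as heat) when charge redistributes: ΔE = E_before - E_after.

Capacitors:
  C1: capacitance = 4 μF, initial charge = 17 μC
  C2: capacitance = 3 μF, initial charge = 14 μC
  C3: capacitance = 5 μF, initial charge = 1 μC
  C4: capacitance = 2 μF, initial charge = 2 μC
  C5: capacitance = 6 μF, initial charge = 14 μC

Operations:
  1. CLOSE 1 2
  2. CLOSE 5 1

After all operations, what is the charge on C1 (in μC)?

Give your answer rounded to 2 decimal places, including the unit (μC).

Answer: 12.69 μC

Derivation:
Initial: C1(4μF, Q=17μC, V=4.25V), C2(3μF, Q=14μC, V=4.67V), C3(5μF, Q=1μC, V=0.20V), C4(2μF, Q=2μC, V=1.00V), C5(6μF, Q=14μC, V=2.33V)
Op 1: CLOSE 1-2: Q_total=31.00, C_total=7.00, V=4.43; Q1=17.71, Q2=13.29; dissipated=0.149
Op 2: CLOSE 5-1: Q_total=31.71, C_total=10.00, V=3.17; Q5=19.03, Q1=12.69; dissipated=5.268
Final charges: Q1=12.69, Q2=13.29, Q3=1.00, Q4=2.00, Q5=19.03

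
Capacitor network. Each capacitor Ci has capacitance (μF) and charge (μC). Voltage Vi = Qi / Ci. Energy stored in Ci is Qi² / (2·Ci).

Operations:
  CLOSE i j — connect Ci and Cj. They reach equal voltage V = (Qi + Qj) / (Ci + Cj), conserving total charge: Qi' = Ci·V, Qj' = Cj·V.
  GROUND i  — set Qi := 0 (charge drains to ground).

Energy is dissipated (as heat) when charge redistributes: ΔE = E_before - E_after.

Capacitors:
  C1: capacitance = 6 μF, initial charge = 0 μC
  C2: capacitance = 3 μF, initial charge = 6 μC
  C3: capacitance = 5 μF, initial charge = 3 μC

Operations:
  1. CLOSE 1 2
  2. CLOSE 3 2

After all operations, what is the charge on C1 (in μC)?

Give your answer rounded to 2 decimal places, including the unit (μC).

Initial: C1(6μF, Q=0μC, V=0.00V), C2(3μF, Q=6μC, V=2.00V), C3(5μF, Q=3μC, V=0.60V)
Op 1: CLOSE 1-2: Q_total=6.00, C_total=9.00, V=0.67; Q1=4.00, Q2=2.00; dissipated=4.000
Op 2: CLOSE 3-2: Q_total=5.00, C_total=8.00, V=0.62; Q3=3.12, Q2=1.88; dissipated=0.004
Final charges: Q1=4.00, Q2=1.88, Q3=3.12

Answer: 4.00 μC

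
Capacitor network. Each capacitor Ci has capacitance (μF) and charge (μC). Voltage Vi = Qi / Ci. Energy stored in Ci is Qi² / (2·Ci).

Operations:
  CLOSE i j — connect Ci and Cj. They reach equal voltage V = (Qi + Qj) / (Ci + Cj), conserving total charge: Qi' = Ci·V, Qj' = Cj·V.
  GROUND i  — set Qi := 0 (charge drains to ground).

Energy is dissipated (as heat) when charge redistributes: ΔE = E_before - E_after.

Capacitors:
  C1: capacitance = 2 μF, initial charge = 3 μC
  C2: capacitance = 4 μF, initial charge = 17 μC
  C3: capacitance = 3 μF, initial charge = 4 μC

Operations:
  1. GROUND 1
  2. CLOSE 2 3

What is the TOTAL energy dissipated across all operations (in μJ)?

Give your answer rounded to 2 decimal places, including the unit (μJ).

Initial: C1(2μF, Q=3μC, V=1.50V), C2(4μF, Q=17μC, V=4.25V), C3(3μF, Q=4μC, V=1.33V)
Op 1: GROUND 1: Q1=0; energy lost=2.250
Op 2: CLOSE 2-3: Q_total=21.00, C_total=7.00, V=3.00; Q2=12.00, Q3=9.00; dissipated=7.292
Total dissipated: 9.542 μJ

Answer: 9.54 μJ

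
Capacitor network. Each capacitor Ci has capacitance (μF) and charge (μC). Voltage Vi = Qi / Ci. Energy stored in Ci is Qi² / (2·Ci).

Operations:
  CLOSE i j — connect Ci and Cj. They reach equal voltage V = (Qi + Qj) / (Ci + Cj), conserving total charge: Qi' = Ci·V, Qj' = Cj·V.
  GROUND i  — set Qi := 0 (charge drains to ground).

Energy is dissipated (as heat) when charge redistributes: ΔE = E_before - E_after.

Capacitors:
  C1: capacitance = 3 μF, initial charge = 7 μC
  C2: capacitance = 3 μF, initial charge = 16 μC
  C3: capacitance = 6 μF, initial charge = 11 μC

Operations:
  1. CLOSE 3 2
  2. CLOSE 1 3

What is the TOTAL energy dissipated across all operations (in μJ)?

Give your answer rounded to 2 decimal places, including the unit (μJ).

Answer: 12.69 μJ

Derivation:
Initial: C1(3μF, Q=7μC, V=2.33V), C2(3μF, Q=16μC, V=5.33V), C3(6μF, Q=11μC, V=1.83V)
Op 1: CLOSE 3-2: Q_total=27.00, C_total=9.00, V=3.00; Q3=18.00, Q2=9.00; dissipated=12.250
Op 2: CLOSE 1-3: Q_total=25.00, C_total=9.00, V=2.78; Q1=8.33, Q3=16.67; dissipated=0.444
Total dissipated: 12.694 μJ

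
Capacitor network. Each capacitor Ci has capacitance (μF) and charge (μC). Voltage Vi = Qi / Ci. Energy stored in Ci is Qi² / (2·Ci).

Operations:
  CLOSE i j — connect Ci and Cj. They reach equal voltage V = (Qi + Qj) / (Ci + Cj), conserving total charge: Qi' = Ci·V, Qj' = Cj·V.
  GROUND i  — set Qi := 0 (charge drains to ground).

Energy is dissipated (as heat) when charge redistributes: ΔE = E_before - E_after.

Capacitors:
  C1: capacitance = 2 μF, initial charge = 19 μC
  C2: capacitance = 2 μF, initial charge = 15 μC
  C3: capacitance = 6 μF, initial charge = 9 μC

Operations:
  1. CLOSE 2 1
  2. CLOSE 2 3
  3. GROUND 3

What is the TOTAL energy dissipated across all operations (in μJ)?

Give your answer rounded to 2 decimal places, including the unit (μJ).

Initial: C1(2μF, Q=19μC, V=9.50V), C2(2μF, Q=15μC, V=7.50V), C3(6μF, Q=9μC, V=1.50V)
Op 1: CLOSE 2-1: Q_total=34.00, C_total=4.00, V=8.50; Q2=17.00, Q1=17.00; dissipated=2.000
Op 2: CLOSE 2-3: Q_total=26.00, C_total=8.00, V=3.25; Q2=6.50, Q3=19.50; dissipated=36.750
Op 3: GROUND 3: Q3=0; energy lost=31.688
Total dissipated: 70.438 μJ

Answer: 70.44 μJ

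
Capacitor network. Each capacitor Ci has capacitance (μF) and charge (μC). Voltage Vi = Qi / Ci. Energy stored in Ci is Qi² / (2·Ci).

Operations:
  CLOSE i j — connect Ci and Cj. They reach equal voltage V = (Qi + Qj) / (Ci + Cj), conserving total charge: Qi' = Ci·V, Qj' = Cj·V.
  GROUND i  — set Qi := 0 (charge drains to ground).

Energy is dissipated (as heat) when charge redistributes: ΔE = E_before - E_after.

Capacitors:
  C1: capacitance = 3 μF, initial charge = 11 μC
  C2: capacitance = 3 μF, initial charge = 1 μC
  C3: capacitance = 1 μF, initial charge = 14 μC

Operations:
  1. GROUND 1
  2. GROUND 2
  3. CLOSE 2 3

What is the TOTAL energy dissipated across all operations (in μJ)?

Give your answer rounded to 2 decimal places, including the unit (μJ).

Answer: 93.83 μJ

Derivation:
Initial: C1(3μF, Q=11μC, V=3.67V), C2(3μF, Q=1μC, V=0.33V), C3(1μF, Q=14μC, V=14.00V)
Op 1: GROUND 1: Q1=0; energy lost=20.167
Op 2: GROUND 2: Q2=0; energy lost=0.167
Op 3: CLOSE 2-3: Q_total=14.00, C_total=4.00, V=3.50; Q2=10.50, Q3=3.50; dissipated=73.500
Total dissipated: 93.833 μJ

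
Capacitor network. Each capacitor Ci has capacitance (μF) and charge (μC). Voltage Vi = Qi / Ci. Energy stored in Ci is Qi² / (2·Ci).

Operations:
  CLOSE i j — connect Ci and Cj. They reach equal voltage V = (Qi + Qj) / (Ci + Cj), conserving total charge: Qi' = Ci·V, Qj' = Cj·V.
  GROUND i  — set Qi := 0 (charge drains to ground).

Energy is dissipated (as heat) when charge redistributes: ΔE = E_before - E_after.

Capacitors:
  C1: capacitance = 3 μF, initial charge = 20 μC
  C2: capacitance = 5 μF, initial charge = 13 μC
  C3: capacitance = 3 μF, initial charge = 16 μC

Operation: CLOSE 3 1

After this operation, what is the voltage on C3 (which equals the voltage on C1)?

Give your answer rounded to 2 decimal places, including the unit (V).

Answer: 6.00 V

Derivation:
Initial: C1(3μF, Q=20μC, V=6.67V), C2(5μF, Q=13μC, V=2.60V), C3(3μF, Q=16μC, V=5.33V)
Op 1: CLOSE 3-1: Q_total=36.00, C_total=6.00, V=6.00; Q3=18.00, Q1=18.00; dissipated=1.333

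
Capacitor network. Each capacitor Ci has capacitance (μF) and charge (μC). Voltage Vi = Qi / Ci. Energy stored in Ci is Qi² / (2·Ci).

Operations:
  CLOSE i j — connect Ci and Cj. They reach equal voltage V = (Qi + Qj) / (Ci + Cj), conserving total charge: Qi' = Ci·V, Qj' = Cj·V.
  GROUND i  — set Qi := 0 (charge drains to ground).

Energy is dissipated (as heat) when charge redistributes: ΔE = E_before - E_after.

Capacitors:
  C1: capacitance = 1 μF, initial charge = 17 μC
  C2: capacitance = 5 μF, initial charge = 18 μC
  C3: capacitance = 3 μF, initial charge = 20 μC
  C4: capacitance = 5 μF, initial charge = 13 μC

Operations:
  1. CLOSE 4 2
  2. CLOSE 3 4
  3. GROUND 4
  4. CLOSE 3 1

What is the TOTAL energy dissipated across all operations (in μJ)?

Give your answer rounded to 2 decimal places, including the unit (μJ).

Initial: C1(1μF, Q=17μC, V=17.00V), C2(5μF, Q=18μC, V=3.60V), C3(3μF, Q=20μC, V=6.67V), C4(5μF, Q=13μC, V=2.60V)
Op 1: CLOSE 4-2: Q_total=31.00, C_total=10.00, V=3.10; Q4=15.50, Q2=15.50; dissipated=1.250
Op 2: CLOSE 3-4: Q_total=35.50, C_total=8.00, V=4.44; Q3=13.31, Q4=22.19; dissipated=11.926
Op 3: GROUND 4: Q4=0; energy lost=49.229
Op 4: CLOSE 3-1: Q_total=30.31, C_total=4.00, V=7.58; Q3=22.73, Q1=7.58; dissipated=59.181
Total dissipated: 121.586 μJ

Answer: 121.59 μJ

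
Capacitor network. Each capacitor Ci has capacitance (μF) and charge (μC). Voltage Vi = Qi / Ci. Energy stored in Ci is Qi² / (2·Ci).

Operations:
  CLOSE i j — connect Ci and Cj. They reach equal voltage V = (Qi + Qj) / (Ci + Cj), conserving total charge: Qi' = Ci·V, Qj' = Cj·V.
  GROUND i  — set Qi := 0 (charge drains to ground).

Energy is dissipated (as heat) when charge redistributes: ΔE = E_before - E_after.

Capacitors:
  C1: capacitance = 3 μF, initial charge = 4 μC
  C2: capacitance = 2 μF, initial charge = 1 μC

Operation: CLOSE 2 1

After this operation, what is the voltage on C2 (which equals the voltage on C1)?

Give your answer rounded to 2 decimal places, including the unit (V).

Initial: C1(3μF, Q=4μC, V=1.33V), C2(2μF, Q=1μC, V=0.50V)
Op 1: CLOSE 2-1: Q_total=5.00, C_total=5.00, V=1.00; Q2=2.00, Q1=3.00; dissipated=0.417

Answer: 1.00 V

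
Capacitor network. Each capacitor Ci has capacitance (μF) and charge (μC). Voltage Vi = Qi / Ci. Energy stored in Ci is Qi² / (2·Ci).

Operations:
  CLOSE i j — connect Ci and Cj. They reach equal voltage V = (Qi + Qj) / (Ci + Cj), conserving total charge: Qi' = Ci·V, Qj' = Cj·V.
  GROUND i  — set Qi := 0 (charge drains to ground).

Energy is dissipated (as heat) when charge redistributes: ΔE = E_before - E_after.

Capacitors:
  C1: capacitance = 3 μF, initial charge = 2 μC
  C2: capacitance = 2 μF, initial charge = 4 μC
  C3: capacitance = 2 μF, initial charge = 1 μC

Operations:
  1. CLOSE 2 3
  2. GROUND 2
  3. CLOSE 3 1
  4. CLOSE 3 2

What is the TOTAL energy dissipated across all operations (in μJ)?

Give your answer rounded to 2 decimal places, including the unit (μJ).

Initial: C1(3μF, Q=2μC, V=0.67V), C2(2μF, Q=4μC, V=2.00V), C3(2μF, Q=1μC, V=0.50V)
Op 1: CLOSE 2-3: Q_total=5.00, C_total=4.00, V=1.25; Q2=2.50, Q3=2.50; dissipated=1.125
Op 2: GROUND 2: Q2=0; energy lost=1.562
Op 3: CLOSE 3-1: Q_total=4.50, C_total=5.00, V=0.90; Q3=1.80, Q1=2.70; dissipated=0.204
Op 4: CLOSE 3-2: Q_total=1.80, C_total=4.00, V=0.45; Q3=0.90, Q2=0.90; dissipated=0.405
Total dissipated: 3.297 μJ

Answer: 3.30 μJ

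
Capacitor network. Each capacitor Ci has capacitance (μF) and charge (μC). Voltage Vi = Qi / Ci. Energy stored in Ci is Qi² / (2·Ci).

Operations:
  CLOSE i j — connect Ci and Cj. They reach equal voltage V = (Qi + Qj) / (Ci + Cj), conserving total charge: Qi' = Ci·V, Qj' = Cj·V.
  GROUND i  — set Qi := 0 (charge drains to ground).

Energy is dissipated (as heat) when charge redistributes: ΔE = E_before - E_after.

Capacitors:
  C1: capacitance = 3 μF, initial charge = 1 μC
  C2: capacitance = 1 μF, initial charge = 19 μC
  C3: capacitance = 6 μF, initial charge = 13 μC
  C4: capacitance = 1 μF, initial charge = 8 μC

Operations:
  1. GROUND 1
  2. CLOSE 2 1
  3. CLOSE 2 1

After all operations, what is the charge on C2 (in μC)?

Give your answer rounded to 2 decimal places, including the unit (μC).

Initial: C1(3μF, Q=1μC, V=0.33V), C2(1μF, Q=19μC, V=19.00V), C3(6μF, Q=13μC, V=2.17V), C4(1μF, Q=8μC, V=8.00V)
Op 1: GROUND 1: Q1=0; energy lost=0.167
Op 2: CLOSE 2-1: Q_total=19.00, C_total=4.00, V=4.75; Q2=4.75, Q1=14.25; dissipated=135.375
Op 3: CLOSE 2-1: Q_total=19.00, C_total=4.00, V=4.75; Q2=4.75, Q1=14.25; dissipated=0.000
Final charges: Q1=14.25, Q2=4.75, Q3=13.00, Q4=8.00

Answer: 4.75 μC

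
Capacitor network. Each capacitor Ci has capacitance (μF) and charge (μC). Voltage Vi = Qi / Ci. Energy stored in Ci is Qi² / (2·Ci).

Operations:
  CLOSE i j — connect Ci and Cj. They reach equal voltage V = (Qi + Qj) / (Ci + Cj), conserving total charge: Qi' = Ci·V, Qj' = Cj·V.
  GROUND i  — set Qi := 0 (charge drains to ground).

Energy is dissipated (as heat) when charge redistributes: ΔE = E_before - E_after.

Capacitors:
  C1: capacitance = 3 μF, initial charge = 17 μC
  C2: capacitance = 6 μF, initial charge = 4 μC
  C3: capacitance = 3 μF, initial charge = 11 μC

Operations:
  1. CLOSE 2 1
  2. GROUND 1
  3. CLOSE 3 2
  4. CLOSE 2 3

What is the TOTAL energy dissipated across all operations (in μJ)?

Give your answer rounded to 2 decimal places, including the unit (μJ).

Answer: 34.94 μJ

Derivation:
Initial: C1(3μF, Q=17μC, V=5.67V), C2(6μF, Q=4μC, V=0.67V), C3(3μF, Q=11μC, V=3.67V)
Op 1: CLOSE 2-1: Q_total=21.00, C_total=9.00, V=2.33; Q2=14.00, Q1=7.00; dissipated=25.000
Op 2: GROUND 1: Q1=0; energy lost=8.167
Op 3: CLOSE 3-2: Q_total=25.00, C_total=9.00, V=2.78; Q3=8.33, Q2=16.67; dissipated=1.778
Op 4: CLOSE 2-3: Q_total=25.00, C_total=9.00, V=2.78; Q2=16.67, Q3=8.33; dissipated=0.000
Total dissipated: 34.944 μJ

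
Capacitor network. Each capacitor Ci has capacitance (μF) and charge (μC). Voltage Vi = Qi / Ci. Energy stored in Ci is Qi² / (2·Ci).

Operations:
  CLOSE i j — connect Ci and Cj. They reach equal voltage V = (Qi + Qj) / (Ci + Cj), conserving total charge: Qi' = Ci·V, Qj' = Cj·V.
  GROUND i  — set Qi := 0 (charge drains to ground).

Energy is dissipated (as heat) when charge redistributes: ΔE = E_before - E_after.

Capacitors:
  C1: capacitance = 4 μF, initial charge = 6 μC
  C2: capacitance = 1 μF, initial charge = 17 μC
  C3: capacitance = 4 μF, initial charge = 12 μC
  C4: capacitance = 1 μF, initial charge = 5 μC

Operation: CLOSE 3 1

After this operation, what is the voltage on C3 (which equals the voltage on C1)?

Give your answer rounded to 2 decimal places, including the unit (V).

Answer: 2.25 V

Derivation:
Initial: C1(4μF, Q=6μC, V=1.50V), C2(1μF, Q=17μC, V=17.00V), C3(4μF, Q=12μC, V=3.00V), C4(1μF, Q=5μC, V=5.00V)
Op 1: CLOSE 3-1: Q_total=18.00, C_total=8.00, V=2.25; Q3=9.00, Q1=9.00; dissipated=2.250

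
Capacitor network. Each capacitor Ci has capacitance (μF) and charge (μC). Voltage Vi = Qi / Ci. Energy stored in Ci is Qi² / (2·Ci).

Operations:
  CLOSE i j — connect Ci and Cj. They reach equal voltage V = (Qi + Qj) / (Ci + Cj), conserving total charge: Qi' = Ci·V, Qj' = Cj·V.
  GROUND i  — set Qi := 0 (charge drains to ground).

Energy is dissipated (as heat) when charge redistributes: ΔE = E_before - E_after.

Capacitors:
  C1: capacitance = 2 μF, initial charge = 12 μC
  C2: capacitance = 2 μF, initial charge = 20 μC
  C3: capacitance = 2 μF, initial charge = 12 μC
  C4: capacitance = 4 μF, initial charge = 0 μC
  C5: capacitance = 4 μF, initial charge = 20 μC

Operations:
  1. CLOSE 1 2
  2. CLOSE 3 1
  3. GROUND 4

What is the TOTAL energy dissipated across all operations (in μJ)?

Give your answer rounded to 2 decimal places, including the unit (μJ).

Initial: C1(2μF, Q=12μC, V=6.00V), C2(2μF, Q=20μC, V=10.00V), C3(2μF, Q=12μC, V=6.00V), C4(4μF, Q=0μC, V=0.00V), C5(4μF, Q=20μC, V=5.00V)
Op 1: CLOSE 1-2: Q_total=32.00, C_total=4.00, V=8.00; Q1=16.00, Q2=16.00; dissipated=8.000
Op 2: CLOSE 3-1: Q_total=28.00, C_total=4.00, V=7.00; Q3=14.00, Q1=14.00; dissipated=2.000
Op 3: GROUND 4: Q4=0; energy lost=0.000
Total dissipated: 10.000 μJ

Answer: 10.00 μJ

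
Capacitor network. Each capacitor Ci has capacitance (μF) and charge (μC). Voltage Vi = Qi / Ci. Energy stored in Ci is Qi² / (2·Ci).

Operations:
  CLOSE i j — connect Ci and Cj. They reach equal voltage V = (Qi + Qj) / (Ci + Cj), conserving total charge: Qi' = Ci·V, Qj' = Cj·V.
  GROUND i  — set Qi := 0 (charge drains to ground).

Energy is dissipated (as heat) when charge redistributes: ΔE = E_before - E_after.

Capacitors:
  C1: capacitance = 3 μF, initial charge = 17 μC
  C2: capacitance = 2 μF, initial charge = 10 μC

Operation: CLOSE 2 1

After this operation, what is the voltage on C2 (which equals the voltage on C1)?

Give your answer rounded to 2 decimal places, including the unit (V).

Initial: C1(3μF, Q=17μC, V=5.67V), C2(2μF, Q=10μC, V=5.00V)
Op 1: CLOSE 2-1: Q_total=27.00, C_total=5.00, V=5.40; Q2=10.80, Q1=16.20; dissipated=0.267

Answer: 5.40 V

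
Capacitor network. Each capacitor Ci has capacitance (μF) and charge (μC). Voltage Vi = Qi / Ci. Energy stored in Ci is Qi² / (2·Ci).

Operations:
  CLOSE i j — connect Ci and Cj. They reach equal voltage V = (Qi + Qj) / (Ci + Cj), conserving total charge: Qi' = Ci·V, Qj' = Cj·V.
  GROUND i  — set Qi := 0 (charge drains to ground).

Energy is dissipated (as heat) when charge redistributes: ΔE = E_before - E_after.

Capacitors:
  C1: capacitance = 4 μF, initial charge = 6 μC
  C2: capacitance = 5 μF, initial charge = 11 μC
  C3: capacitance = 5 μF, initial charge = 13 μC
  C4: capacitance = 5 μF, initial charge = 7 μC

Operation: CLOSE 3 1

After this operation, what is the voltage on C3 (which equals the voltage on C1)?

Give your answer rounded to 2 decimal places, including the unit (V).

Answer: 2.11 V

Derivation:
Initial: C1(4μF, Q=6μC, V=1.50V), C2(5μF, Q=11μC, V=2.20V), C3(5μF, Q=13μC, V=2.60V), C4(5μF, Q=7μC, V=1.40V)
Op 1: CLOSE 3-1: Q_total=19.00, C_total=9.00, V=2.11; Q3=10.56, Q1=8.44; dissipated=1.344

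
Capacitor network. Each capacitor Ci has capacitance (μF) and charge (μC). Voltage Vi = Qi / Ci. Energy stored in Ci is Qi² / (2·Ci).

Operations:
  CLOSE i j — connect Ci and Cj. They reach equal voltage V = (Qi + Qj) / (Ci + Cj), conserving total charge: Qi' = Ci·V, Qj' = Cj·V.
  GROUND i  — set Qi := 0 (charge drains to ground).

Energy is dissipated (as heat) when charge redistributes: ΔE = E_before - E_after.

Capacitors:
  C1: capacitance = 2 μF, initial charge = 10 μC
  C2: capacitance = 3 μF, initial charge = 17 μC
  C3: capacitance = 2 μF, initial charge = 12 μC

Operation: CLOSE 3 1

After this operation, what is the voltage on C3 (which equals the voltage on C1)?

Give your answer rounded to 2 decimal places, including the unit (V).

Answer: 5.50 V

Derivation:
Initial: C1(2μF, Q=10μC, V=5.00V), C2(3μF, Q=17μC, V=5.67V), C3(2μF, Q=12μC, V=6.00V)
Op 1: CLOSE 3-1: Q_total=22.00, C_total=4.00, V=5.50; Q3=11.00, Q1=11.00; dissipated=0.500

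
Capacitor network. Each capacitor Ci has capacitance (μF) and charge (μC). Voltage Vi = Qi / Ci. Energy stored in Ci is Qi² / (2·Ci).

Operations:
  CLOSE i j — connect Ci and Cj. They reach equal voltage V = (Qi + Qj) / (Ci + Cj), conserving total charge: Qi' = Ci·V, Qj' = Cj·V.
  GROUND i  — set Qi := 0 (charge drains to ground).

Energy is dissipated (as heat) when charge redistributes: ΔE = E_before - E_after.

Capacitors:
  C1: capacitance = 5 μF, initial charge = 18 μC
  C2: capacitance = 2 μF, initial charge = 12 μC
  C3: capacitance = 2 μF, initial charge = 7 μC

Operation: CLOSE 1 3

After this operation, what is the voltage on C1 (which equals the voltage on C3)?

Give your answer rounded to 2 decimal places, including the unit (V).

Initial: C1(5μF, Q=18μC, V=3.60V), C2(2μF, Q=12μC, V=6.00V), C3(2μF, Q=7μC, V=3.50V)
Op 1: CLOSE 1-3: Q_total=25.00, C_total=7.00, V=3.57; Q1=17.86, Q3=7.14; dissipated=0.007

Answer: 3.57 V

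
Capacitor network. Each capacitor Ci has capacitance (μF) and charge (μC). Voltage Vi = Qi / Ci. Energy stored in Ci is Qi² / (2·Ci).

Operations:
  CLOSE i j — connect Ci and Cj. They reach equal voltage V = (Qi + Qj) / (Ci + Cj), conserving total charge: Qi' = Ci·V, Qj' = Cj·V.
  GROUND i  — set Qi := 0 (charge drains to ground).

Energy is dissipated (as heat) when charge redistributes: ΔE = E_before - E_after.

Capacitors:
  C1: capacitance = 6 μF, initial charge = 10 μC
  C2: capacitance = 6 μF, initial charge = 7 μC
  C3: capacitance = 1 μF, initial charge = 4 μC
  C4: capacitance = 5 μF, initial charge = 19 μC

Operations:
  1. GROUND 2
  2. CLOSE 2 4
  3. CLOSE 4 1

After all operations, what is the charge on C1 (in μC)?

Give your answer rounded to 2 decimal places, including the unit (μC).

Answer: 10.17 μC

Derivation:
Initial: C1(6μF, Q=10μC, V=1.67V), C2(6μF, Q=7μC, V=1.17V), C3(1μF, Q=4μC, V=4.00V), C4(5μF, Q=19μC, V=3.80V)
Op 1: GROUND 2: Q2=0; energy lost=4.083
Op 2: CLOSE 2-4: Q_total=19.00, C_total=11.00, V=1.73; Q2=10.36, Q4=8.64; dissipated=19.691
Op 3: CLOSE 4-1: Q_total=18.64, C_total=11.00, V=1.69; Q4=8.47, Q1=10.17; dissipated=0.005
Final charges: Q1=10.17, Q2=10.36, Q3=4.00, Q4=8.47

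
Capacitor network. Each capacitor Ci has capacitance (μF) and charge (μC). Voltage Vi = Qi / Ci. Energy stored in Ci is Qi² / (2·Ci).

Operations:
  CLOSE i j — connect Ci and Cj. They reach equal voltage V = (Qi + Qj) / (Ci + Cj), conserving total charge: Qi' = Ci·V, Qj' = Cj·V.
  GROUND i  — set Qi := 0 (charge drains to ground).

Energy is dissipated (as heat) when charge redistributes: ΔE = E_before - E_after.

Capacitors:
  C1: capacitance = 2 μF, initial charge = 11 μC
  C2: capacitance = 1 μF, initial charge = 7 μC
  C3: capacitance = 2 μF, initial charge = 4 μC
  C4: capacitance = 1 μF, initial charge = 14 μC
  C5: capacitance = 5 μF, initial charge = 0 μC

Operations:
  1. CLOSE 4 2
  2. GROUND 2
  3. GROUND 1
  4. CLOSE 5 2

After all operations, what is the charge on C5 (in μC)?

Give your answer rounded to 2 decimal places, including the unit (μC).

Answer: 0.00 μC

Derivation:
Initial: C1(2μF, Q=11μC, V=5.50V), C2(1μF, Q=7μC, V=7.00V), C3(2μF, Q=4μC, V=2.00V), C4(1μF, Q=14μC, V=14.00V), C5(5μF, Q=0μC, V=0.00V)
Op 1: CLOSE 4-2: Q_total=21.00, C_total=2.00, V=10.50; Q4=10.50, Q2=10.50; dissipated=12.250
Op 2: GROUND 2: Q2=0; energy lost=55.125
Op 3: GROUND 1: Q1=0; energy lost=30.250
Op 4: CLOSE 5-2: Q_total=0.00, C_total=6.00, V=0.00; Q5=0.00, Q2=0.00; dissipated=0.000
Final charges: Q1=0.00, Q2=0.00, Q3=4.00, Q4=10.50, Q5=0.00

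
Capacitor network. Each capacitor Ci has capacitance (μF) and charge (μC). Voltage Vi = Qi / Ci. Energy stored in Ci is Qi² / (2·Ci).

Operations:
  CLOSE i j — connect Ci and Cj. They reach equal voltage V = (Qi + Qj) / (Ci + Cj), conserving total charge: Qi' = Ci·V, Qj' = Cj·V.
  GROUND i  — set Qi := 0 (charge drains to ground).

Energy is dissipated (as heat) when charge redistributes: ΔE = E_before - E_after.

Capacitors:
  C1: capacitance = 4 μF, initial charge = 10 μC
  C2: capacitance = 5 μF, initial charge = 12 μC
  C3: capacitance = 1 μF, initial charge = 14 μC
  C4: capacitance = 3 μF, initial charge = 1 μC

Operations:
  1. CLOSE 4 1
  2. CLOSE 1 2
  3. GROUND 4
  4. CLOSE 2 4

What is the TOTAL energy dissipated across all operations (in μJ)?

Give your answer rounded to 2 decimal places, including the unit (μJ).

Initial: C1(4μF, Q=10μC, V=2.50V), C2(5μF, Q=12μC, V=2.40V), C3(1μF, Q=14μC, V=14.00V), C4(3μF, Q=1μC, V=0.33V)
Op 1: CLOSE 4-1: Q_total=11.00, C_total=7.00, V=1.57; Q4=4.71, Q1=6.29; dissipated=4.024
Op 2: CLOSE 1-2: Q_total=18.29, C_total=9.00, V=2.03; Q1=8.13, Q2=10.16; dissipated=0.763
Op 3: GROUND 4: Q4=0; energy lost=3.704
Op 4: CLOSE 2-4: Q_total=10.16, C_total=8.00, V=1.27; Q2=6.35, Q4=3.81; dissipated=3.870
Total dissipated: 12.361 μJ

Answer: 12.36 μJ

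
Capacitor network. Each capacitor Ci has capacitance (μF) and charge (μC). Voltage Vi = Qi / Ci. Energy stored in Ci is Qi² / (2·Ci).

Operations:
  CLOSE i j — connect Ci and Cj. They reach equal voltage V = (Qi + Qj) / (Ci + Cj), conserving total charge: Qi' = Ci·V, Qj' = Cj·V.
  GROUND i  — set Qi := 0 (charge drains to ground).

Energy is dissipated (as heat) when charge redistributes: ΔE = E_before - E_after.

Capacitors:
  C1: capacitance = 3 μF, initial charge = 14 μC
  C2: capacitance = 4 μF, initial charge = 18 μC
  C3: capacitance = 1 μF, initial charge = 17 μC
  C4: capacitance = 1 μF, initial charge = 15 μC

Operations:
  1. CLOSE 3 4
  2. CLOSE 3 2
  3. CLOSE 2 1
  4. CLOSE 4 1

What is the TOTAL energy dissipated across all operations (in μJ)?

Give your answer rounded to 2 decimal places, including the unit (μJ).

Answer: 96.16 μJ

Derivation:
Initial: C1(3μF, Q=14μC, V=4.67V), C2(4μF, Q=18μC, V=4.50V), C3(1μF, Q=17μC, V=17.00V), C4(1μF, Q=15μC, V=15.00V)
Op 1: CLOSE 3-4: Q_total=32.00, C_total=2.00, V=16.00; Q3=16.00, Q4=16.00; dissipated=1.000
Op 2: CLOSE 3-2: Q_total=34.00, C_total=5.00, V=6.80; Q3=6.80, Q2=27.20; dissipated=52.900
Op 3: CLOSE 2-1: Q_total=41.20, C_total=7.00, V=5.89; Q2=23.54, Q1=17.66; dissipated=3.901
Op 4: CLOSE 4-1: Q_total=33.66, C_total=4.00, V=8.41; Q4=8.41, Q1=25.24; dissipated=38.362
Total dissipated: 96.163 μJ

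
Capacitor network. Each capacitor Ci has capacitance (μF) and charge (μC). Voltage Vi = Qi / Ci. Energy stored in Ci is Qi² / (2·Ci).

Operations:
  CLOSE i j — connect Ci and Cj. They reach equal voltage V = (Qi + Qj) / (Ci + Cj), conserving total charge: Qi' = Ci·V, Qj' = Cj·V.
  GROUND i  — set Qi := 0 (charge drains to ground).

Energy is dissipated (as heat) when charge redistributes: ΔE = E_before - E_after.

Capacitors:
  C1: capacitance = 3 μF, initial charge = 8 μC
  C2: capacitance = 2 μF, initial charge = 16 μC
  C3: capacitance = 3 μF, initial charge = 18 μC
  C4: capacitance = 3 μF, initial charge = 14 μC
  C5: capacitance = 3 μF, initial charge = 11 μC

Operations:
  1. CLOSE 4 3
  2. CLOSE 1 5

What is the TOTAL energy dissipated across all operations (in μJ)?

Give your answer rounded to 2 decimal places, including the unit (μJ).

Initial: C1(3μF, Q=8μC, V=2.67V), C2(2μF, Q=16μC, V=8.00V), C3(3μF, Q=18μC, V=6.00V), C4(3μF, Q=14μC, V=4.67V), C5(3μF, Q=11μC, V=3.67V)
Op 1: CLOSE 4-3: Q_total=32.00, C_total=6.00, V=5.33; Q4=16.00, Q3=16.00; dissipated=1.333
Op 2: CLOSE 1-5: Q_total=19.00, C_total=6.00, V=3.17; Q1=9.50, Q5=9.50; dissipated=0.750
Total dissipated: 2.083 μJ

Answer: 2.08 μJ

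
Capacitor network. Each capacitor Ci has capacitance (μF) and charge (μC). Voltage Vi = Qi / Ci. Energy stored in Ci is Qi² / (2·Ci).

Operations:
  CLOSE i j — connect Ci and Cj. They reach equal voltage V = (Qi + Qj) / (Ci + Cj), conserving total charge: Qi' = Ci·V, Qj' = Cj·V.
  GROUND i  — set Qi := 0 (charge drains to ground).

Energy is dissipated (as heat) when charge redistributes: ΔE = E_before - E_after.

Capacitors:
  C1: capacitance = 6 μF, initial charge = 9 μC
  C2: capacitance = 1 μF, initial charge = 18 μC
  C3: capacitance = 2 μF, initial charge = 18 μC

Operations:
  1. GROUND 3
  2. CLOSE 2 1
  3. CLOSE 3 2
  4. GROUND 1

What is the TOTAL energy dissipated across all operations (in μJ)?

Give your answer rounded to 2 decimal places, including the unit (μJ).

Initial: C1(6μF, Q=9μC, V=1.50V), C2(1μF, Q=18μC, V=18.00V), C3(2μF, Q=18μC, V=9.00V)
Op 1: GROUND 3: Q3=0; energy lost=81.000
Op 2: CLOSE 2-1: Q_total=27.00, C_total=7.00, V=3.86; Q2=3.86, Q1=23.14; dissipated=116.679
Op 3: CLOSE 3-2: Q_total=3.86, C_total=3.00, V=1.29; Q3=2.57, Q2=1.29; dissipated=4.959
Op 4: GROUND 1: Q1=0; energy lost=44.633
Total dissipated: 247.270 μJ

Answer: 247.27 μJ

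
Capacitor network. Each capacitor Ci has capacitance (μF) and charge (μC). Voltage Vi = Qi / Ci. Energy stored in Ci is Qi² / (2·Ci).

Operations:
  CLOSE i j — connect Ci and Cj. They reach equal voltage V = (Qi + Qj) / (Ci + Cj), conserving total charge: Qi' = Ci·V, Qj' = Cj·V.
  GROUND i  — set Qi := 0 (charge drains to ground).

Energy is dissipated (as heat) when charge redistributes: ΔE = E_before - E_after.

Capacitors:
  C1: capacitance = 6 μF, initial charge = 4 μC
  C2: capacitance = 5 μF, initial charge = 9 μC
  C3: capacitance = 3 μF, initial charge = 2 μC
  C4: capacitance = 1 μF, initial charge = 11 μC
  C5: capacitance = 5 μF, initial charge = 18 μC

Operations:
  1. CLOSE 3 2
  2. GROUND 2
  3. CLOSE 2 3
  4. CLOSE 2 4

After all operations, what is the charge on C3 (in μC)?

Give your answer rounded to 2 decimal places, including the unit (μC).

Initial: C1(6μF, Q=4μC, V=0.67V), C2(5μF, Q=9μC, V=1.80V), C3(3μF, Q=2μC, V=0.67V), C4(1μF, Q=11μC, V=11.00V), C5(5μF, Q=18μC, V=3.60V)
Op 1: CLOSE 3-2: Q_total=11.00, C_total=8.00, V=1.38; Q3=4.12, Q2=6.88; dissipated=1.204
Op 2: GROUND 2: Q2=0; energy lost=4.727
Op 3: CLOSE 2-3: Q_total=4.12, C_total=8.00, V=0.52; Q2=2.58, Q3=1.55; dissipated=1.772
Op 4: CLOSE 2-4: Q_total=13.58, C_total=6.00, V=2.26; Q2=11.32, Q4=2.26; dissipated=45.801
Final charges: Q1=4.00, Q2=11.32, Q3=1.55, Q4=2.26, Q5=18.00

Answer: 1.55 μC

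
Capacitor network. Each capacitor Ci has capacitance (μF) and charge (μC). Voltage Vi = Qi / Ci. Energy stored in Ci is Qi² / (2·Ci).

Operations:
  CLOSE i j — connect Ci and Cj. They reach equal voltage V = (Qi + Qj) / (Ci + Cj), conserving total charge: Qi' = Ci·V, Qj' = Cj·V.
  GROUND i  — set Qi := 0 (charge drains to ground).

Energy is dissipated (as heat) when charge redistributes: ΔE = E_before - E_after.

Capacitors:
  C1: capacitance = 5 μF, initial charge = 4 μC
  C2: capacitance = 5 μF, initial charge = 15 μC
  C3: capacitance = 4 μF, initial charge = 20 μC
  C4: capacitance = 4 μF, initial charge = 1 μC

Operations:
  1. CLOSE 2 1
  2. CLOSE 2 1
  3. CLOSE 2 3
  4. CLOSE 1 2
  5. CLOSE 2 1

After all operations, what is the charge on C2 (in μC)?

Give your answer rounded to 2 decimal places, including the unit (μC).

Answer: 12.94 μC

Derivation:
Initial: C1(5μF, Q=4μC, V=0.80V), C2(5μF, Q=15μC, V=3.00V), C3(4μF, Q=20μC, V=5.00V), C4(4μF, Q=1μC, V=0.25V)
Op 1: CLOSE 2-1: Q_total=19.00, C_total=10.00, V=1.90; Q2=9.50, Q1=9.50; dissipated=6.050
Op 2: CLOSE 2-1: Q_total=19.00, C_total=10.00, V=1.90; Q2=9.50, Q1=9.50; dissipated=0.000
Op 3: CLOSE 2-3: Q_total=29.50, C_total=9.00, V=3.28; Q2=16.39, Q3=13.11; dissipated=10.678
Op 4: CLOSE 1-2: Q_total=25.89, C_total=10.00, V=2.59; Q1=12.94, Q2=12.94; dissipated=2.373
Op 5: CLOSE 2-1: Q_total=25.89, C_total=10.00, V=2.59; Q2=12.94, Q1=12.94; dissipated=0.000
Final charges: Q1=12.94, Q2=12.94, Q3=13.11, Q4=1.00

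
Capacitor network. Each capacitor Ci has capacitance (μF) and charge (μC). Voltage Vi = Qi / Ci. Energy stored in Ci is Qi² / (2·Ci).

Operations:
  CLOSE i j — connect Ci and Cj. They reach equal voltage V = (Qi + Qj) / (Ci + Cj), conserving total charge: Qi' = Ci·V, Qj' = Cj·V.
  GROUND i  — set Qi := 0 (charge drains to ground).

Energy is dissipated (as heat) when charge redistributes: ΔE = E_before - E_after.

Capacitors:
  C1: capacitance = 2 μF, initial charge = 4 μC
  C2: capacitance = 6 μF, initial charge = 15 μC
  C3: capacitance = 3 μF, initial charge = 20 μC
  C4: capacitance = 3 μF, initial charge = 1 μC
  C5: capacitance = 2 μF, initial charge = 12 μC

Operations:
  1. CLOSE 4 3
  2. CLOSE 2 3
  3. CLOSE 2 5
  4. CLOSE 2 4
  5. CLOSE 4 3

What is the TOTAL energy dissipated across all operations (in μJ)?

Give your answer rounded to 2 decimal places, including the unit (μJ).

Answer: 39.04 μJ

Derivation:
Initial: C1(2μF, Q=4μC, V=2.00V), C2(6μF, Q=15μC, V=2.50V), C3(3μF, Q=20μC, V=6.67V), C4(3μF, Q=1μC, V=0.33V), C5(2μF, Q=12μC, V=6.00V)
Op 1: CLOSE 4-3: Q_total=21.00, C_total=6.00, V=3.50; Q4=10.50, Q3=10.50; dissipated=30.083
Op 2: CLOSE 2-3: Q_total=25.50, C_total=9.00, V=2.83; Q2=17.00, Q3=8.50; dissipated=1.000
Op 3: CLOSE 2-5: Q_total=29.00, C_total=8.00, V=3.62; Q2=21.75, Q5=7.25; dissipated=7.521
Op 4: CLOSE 2-4: Q_total=32.25, C_total=9.00, V=3.58; Q2=21.50, Q4=10.75; dissipated=0.016
Op 5: CLOSE 4-3: Q_total=19.25, C_total=6.00, V=3.21; Q4=9.62, Q3=9.62; dissipated=0.422
Total dissipated: 39.042 μJ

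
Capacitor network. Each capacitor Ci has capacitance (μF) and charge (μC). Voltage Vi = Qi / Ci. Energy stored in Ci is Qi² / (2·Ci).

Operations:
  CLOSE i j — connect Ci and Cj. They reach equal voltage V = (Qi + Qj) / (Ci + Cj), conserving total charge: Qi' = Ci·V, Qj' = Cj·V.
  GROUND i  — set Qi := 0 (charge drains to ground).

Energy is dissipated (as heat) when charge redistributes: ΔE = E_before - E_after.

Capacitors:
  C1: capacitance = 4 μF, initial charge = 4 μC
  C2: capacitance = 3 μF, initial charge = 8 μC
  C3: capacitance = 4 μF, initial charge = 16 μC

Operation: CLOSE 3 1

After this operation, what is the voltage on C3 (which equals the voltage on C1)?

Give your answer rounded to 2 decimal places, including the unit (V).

Initial: C1(4μF, Q=4μC, V=1.00V), C2(3μF, Q=8μC, V=2.67V), C3(4μF, Q=16μC, V=4.00V)
Op 1: CLOSE 3-1: Q_total=20.00, C_total=8.00, V=2.50; Q3=10.00, Q1=10.00; dissipated=9.000

Answer: 2.50 V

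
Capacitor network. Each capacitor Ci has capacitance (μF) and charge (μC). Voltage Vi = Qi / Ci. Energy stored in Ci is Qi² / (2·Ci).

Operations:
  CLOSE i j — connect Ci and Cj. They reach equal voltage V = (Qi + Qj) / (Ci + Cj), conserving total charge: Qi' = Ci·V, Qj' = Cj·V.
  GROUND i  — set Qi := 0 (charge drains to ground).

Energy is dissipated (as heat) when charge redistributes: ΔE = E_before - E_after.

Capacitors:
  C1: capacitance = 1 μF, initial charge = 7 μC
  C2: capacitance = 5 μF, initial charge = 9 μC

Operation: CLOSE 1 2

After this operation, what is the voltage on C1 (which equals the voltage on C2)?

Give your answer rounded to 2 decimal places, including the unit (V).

Answer: 2.67 V

Derivation:
Initial: C1(1μF, Q=7μC, V=7.00V), C2(5μF, Q=9μC, V=1.80V)
Op 1: CLOSE 1-2: Q_total=16.00, C_total=6.00, V=2.67; Q1=2.67, Q2=13.33; dissipated=11.267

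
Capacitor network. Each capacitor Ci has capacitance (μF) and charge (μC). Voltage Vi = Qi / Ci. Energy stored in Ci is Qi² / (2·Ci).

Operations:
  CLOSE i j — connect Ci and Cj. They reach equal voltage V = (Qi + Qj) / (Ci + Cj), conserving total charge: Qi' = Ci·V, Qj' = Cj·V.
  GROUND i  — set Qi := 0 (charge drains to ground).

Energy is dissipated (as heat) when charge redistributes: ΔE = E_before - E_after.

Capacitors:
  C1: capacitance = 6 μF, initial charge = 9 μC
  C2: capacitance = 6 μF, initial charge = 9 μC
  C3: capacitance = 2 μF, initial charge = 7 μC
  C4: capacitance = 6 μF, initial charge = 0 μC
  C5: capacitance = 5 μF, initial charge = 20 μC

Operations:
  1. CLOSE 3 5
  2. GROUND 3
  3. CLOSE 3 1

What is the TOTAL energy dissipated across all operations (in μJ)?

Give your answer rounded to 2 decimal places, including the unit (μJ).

Answer: 16.74 μJ

Derivation:
Initial: C1(6μF, Q=9μC, V=1.50V), C2(6μF, Q=9μC, V=1.50V), C3(2μF, Q=7μC, V=3.50V), C4(6μF, Q=0μC, V=0.00V), C5(5μF, Q=20μC, V=4.00V)
Op 1: CLOSE 3-5: Q_total=27.00, C_total=7.00, V=3.86; Q3=7.71, Q5=19.29; dissipated=0.179
Op 2: GROUND 3: Q3=0; energy lost=14.878
Op 3: CLOSE 3-1: Q_total=9.00, C_total=8.00, V=1.12; Q3=2.25, Q1=6.75; dissipated=1.688
Total dissipated: 16.744 μJ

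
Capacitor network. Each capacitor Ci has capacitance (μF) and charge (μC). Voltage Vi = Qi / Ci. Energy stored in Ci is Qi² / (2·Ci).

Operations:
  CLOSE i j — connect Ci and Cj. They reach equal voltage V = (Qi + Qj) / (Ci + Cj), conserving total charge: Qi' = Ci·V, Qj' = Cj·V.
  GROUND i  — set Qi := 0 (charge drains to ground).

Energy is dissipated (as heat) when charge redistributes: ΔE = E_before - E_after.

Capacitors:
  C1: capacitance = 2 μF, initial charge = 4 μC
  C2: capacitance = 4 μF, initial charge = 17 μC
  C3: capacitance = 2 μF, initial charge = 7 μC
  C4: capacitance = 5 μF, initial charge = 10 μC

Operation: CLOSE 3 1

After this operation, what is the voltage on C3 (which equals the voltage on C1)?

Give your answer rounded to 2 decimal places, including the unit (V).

Initial: C1(2μF, Q=4μC, V=2.00V), C2(4μF, Q=17μC, V=4.25V), C3(2μF, Q=7μC, V=3.50V), C4(5μF, Q=10μC, V=2.00V)
Op 1: CLOSE 3-1: Q_total=11.00, C_total=4.00, V=2.75; Q3=5.50, Q1=5.50; dissipated=1.125

Answer: 2.75 V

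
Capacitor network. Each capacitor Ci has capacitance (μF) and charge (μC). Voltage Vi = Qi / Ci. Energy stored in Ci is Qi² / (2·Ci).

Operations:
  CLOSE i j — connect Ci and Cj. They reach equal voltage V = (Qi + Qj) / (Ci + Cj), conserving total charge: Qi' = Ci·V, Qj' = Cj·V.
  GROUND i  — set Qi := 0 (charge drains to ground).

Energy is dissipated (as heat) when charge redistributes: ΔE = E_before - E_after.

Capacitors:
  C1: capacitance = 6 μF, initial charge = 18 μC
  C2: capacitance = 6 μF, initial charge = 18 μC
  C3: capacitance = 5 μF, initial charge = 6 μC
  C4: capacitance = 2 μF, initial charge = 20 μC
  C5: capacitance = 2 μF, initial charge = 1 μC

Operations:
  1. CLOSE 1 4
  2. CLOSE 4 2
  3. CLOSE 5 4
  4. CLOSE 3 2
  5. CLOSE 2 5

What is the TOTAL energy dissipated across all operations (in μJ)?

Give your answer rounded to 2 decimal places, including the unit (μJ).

Initial: C1(6μF, Q=18μC, V=3.00V), C2(6μF, Q=18μC, V=3.00V), C3(5μF, Q=6μC, V=1.20V), C4(2μF, Q=20μC, V=10.00V), C5(2μF, Q=1μC, V=0.50V)
Op 1: CLOSE 1-4: Q_total=38.00, C_total=8.00, V=4.75; Q1=28.50, Q4=9.50; dissipated=36.750
Op 2: CLOSE 4-2: Q_total=27.50, C_total=8.00, V=3.44; Q4=6.88, Q2=20.62; dissipated=2.297
Op 3: CLOSE 5-4: Q_total=7.88, C_total=4.00, V=1.97; Q5=3.94, Q4=3.94; dissipated=4.314
Op 4: CLOSE 3-2: Q_total=26.62, C_total=11.00, V=2.42; Q3=12.10, Q2=14.52; dissipated=6.827
Op 5: CLOSE 2-5: Q_total=18.46, C_total=8.00, V=2.31; Q2=13.85, Q5=4.62; dissipated=0.153
Total dissipated: 50.341 μJ

Answer: 50.34 μJ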